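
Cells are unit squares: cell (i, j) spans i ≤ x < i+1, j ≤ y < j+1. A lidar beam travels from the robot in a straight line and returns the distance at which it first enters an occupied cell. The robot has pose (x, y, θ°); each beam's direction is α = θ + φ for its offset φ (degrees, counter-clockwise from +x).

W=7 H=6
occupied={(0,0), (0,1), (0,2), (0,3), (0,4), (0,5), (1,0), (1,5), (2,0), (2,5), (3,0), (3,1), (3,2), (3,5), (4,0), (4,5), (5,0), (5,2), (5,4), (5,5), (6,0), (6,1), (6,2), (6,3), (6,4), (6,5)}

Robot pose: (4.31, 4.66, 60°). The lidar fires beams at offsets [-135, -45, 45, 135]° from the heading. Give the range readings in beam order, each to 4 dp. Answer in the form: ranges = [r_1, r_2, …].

ranges = [2.6660, 0.7143, 0.3520, 3.4268]

beam 1: φ=-135°, α=285°
  direction (0.2588, -0.9659); cell (4,4); t to first gridline: x 2.6660, y 0.6833 (then +3.8637 / +1.0353)
    (4,3) via y @ 0.6833
    (4,2) via y @ 1.7186
    (5,2) via x @ 2.6660  # hit
  → r_1 = 2.6660
beam 2: φ=-45°, α=15°
  direction (0.9659, 0.2588); cell (4,4); t to first gridline: x 0.7143, y 1.3137 (then +1.0353 / +3.8637)
    (5,4) via x @ 0.7143  # hit
  → r_2 = 0.7143
beam 3: φ=45°, α=105°
  direction (-0.2588, 0.9659); cell (4,4); t to first gridline: x 1.1977, y 0.3520 (then +3.8637 / +1.0353)
    (4,5) via y @ 0.3520  # hit
  → r_3 = 0.3520
beam 4: φ=135°, α=195°
  direction (-0.9659, -0.2588); cell (4,4); t to first gridline: x 0.3209, y 2.5500 (then +1.0353 / +3.8637)
    (3,4) via x @ 0.3209
    (2,4) via x @ 1.3562
    (1,4) via x @ 2.3915
    (1,3) via y @ 2.5500
    (0,3) via x @ 3.4268  # hit
  → r_4 = 3.4268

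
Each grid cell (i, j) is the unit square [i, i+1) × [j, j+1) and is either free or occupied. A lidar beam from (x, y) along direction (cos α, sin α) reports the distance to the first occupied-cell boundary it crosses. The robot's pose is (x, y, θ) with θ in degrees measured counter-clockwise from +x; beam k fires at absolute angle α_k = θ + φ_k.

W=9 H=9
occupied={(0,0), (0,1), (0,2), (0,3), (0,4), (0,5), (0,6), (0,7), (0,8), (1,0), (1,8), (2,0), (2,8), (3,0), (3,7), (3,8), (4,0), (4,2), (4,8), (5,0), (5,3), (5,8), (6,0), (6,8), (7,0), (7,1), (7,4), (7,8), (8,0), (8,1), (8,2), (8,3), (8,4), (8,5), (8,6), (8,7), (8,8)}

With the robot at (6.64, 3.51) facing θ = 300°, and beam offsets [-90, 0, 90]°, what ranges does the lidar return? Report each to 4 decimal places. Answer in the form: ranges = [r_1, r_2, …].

beam 1: φ=-90°, α=210°
  dir = (cos 210°, sin 210°) = (-0.8660, -0.5000); from cell (6,3)
  next x-line at t=0.7390, next y-line at t=1.0200; Δt_x=1.1547, Δt_y=2.0000
    x: enter (5,3) at t=0.7390 ← occupied
  → r_1 = 0.7390
beam 2: φ=0°, α=300°
  dir = (cos 300°, sin 300°) = (0.5000, -0.8660); from cell (6,3)
  next x-line at t=0.7200, next y-line at t=0.5889; Δt_x=2.0000, Δt_y=1.1547
    y: enter (6,2) at t=0.5889
    x: enter (7,2) at t=0.7200
    y: enter (7,1) at t=1.7436 ← occupied
  → r_2 = 1.7436
beam 3: φ=90°, α=30°
  dir = (cos 30°, sin 30°) = (0.8660, 0.5000); from cell (6,3)
  next x-line at t=0.4157, next y-line at t=0.9800; Δt_x=1.1547, Δt_y=2.0000
    x: enter (7,3) at t=0.4157
    y: enter (7,4) at t=0.9800 ← occupied
  → r_3 = 0.9800

ranges = [0.7390, 1.7436, 0.9800]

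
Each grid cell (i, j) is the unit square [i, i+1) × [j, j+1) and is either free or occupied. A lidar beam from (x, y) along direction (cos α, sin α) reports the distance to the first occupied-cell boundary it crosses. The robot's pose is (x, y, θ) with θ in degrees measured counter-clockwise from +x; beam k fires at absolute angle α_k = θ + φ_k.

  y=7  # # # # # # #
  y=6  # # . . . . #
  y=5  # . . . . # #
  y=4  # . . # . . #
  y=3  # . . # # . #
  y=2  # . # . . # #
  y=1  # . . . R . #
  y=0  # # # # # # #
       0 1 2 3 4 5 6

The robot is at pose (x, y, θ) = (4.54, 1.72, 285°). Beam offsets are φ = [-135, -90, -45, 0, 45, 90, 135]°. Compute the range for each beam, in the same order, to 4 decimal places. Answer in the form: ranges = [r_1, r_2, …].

ranges = [1.7782, 2.7819, 0.8314, 0.7454, 1.4400, 1.0818, 0.9200]

beam 1: φ=-135°, α=150°
  cosα=-0.8660 sinα=0.5000 | (4,1) | tMaxX 0.6235 tMaxY 0.5600 | tΔX 1.1547 tΔY 2.0000
    t=0.5600 [y] (4,2)
    t=0.6235 [x] (3,2)
    t=1.7782 [x] (2,2) — stop
  → r_1 = 1.7782
beam 2: φ=-90°, α=195°
  cosα=-0.9659 sinα=-0.2588 | (4,1) | tMaxX 0.5590 tMaxY 2.7819 | tΔX 1.0353 tΔY 3.8637
    t=0.5590 [x] (3,1)
    t=1.5943 [x] (2,1)
    t=2.6296 [x] (1,1)
    t=2.7819 [y] (1,0) — stop
  → r_2 = 2.7819
beam 3: φ=-45°, α=240°
  cosα=-0.5000 sinα=-0.8660 | (4,1) | tMaxX 1.0800 tMaxY 0.8314 | tΔX 2.0000 tΔY 1.1547
    t=0.8314 [y] (4,0) — stop
  → r_3 = 0.8314
beam 4: φ=0°, α=285°
  cosα=0.2588 sinα=-0.9659 | (4,1) | tMaxX 1.7773 tMaxY 0.7454 | tΔX 3.8637 tΔY 1.0353
    t=0.7454 [y] (4,0) — stop
  → r_4 = 0.7454
beam 5: φ=45°, α=330°
  cosα=0.8660 sinα=-0.5000 | (4,1) | tMaxX 0.5312 tMaxY 1.4400 | tΔX 1.1547 tΔY 2.0000
    t=0.5312 [x] (5,1)
    t=1.4400 [y] (5,0) — stop
  → r_5 = 1.4400
beam 6: φ=90°, α=15°
  cosα=0.9659 sinα=0.2588 | (4,1) | tMaxX 0.4762 tMaxY 1.0818 | tΔX 1.0353 tΔY 3.8637
    t=0.4762 [x] (5,1)
    t=1.0818 [y] (5,2) — stop
  → r_6 = 1.0818
beam 7: φ=135°, α=60°
  cosα=0.5000 sinα=0.8660 | (4,1) | tMaxX 0.9200 tMaxY 0.3233 | tΔX 2.0000 tΔY 1.1547
    t=0.3233 [y] (4,2)
    t=0.9200 [x] (5,2) — stop
  → r_7 = 0.9200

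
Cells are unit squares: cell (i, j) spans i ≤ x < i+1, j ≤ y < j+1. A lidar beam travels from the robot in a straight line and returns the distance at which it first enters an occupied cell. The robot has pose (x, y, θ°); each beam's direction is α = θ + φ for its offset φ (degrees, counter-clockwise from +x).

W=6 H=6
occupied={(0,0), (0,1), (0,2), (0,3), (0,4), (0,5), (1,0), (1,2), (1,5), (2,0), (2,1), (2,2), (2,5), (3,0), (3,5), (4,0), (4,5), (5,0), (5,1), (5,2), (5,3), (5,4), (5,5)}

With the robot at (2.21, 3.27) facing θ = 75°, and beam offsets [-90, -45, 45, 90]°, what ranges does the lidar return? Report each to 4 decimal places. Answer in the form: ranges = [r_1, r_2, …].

ranges = [2.8884, 3.2216, 1.9976, 1.2527]

beam 1: φ=-90°, α=345°
  d=(0.9659,-0.2588)  start (2,3)  tX=0.8179 tY=1.0432  stride 1/|dx|=1.0353 1/|dy|=3.8637
    cross x-line → (3,3), t=0.8179
    cross y-line → (3,2), t=1.0432
    cross x-line → (4,2), t=1.8531
    cross x-line → (5,2), t=2.8884 (wall)
  → r_1 = 2.8884
beam 2: φ=-45°, α=30°
  d=(0.8660,0.5000)  start (2,3)  tX=0.9122 tY=1.4600  stride 1/|dx|=1.1547 1/|dy|=2.0000
    cross x-line → (3,3), t=0.9122
    cross y-line → (3,4), t=1.4600
    cross x-line → (4,4), t=2.0669
    cross x-line → (5,4), t=3.2216 (wall)
  → r_2 = 3.2216
beam 3: φ=45°, α=120°
  d=(-0.5000,0.8660)  start (2,3)  tX=0.4200 tY=0.8429  stride 1/|dx|=2.0000 1/|dy|=1.1547
    cross x-line → (1,3), t=0.4200
    cross y-line → (1,4), t=0.8429
    cross y-line → (1,5), t=1.9976 (wall)
  → r_3 = 1.9976
beam 4: φ=90°, α=165°
  d=(-0.9659,0.2588)  start (2,3)  tX=0.2174 tY=2.8205  stride 1/|dx|=1.0353 1/|dy|=3.8637
    cross x-line → (1,3), t=0.2174
    cross x-line → (0,3), t=1.2527 (wall)
  → r_4 = 1.2527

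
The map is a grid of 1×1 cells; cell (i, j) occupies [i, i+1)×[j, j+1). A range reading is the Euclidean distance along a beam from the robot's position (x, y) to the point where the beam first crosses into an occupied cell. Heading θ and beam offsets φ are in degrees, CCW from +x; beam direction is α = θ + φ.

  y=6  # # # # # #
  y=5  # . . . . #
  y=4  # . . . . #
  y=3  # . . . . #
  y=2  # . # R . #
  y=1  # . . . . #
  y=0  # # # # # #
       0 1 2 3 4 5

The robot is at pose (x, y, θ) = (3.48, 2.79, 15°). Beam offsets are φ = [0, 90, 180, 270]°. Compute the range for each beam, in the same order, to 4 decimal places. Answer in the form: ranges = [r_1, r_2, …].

beam 1: φ=0°, α=15°
  dir = (cos 15°, sin 15°) = (0.9659, 0.2588); from cell (3,2)
  next x-line at t=0.5383, next y-line at t=0.8114; Δt_x=1.0353, Δt_y=3.8637
    x: enter (4,2) at t=0.5383
    y: enter (4,3) at t=0.8114
    x: enter (5,3) at t=1.5736 ← occupied
  → r_1 = 1.5736
beam 2: φ=90°, α=105°
  dir = (cos 105°, sin 105°) = (-0.2588, 0.9659); from cell (3,2)
  next x-line at t=1.8546, next y-line at t=0.2174; Δt_x=3.8637, Δt_y=1.0353
    y: enter (3,3) at t=0.2174
    y: enter (3,4) at t=1.2527
    x: enter (2,4) at t=1.8546
    y: enter (2,5) at t=2.2880
    y: enter (2,6) at t=3.3232 ← occupied
  → r_2 = 3.3232
beam 3: φ=180°, α=195°
  dir = (cos 195°, sin 195°) = (-0.9659, -0.2588); from cell (3,2)
  next x-line at t=0.4969, next y-line at t=3.0523; Δt_x=1.0353, Δt_y=3.8637
    x: enter (2,2) at t=0.4969 ← occupied
  → r_3 = 0.4969
beam 4: φ=270°, α=285°
  dir = (cos 285°, sin 285°) = (0.2588, -0.9659); from cell (3,2)
  next x-line at t=2.0091, next y-line at t=0.8179; Δt_x=3.8637, Δt_y=1.0353
    y: enter (3,1) at t=0.8179
    y: enter (3,0) at t=1.8531 ← occupied
  → r_4 = 1.8531

ranges = [1.5736, 3.3232, 0.4969, 1.8531]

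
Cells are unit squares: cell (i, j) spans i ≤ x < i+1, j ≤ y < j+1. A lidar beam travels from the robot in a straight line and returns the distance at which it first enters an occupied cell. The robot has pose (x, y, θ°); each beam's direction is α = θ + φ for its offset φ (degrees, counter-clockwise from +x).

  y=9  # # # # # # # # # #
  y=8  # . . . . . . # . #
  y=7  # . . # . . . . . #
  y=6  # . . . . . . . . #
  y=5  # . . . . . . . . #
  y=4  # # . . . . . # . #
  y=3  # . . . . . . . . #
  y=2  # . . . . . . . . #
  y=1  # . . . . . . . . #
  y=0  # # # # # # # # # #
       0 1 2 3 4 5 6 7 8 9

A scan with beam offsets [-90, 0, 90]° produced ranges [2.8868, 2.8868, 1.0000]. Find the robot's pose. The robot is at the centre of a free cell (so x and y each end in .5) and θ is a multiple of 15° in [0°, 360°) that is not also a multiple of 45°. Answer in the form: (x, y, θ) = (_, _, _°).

Candidates: 60 free-cell centres × 16 headings = 960 poses. Raycast each; keep the one whose scan matches to 4 dp.
  (8.5, 6.5, 165°): beam 1 = 1.9319 ≠ 2.8868 ✗
  (7.5, 1.5, 105°): beam 1 = 1.5529 ≠ 2.8868 ✗
  (7.5, 1.5, 150°): beam 1 = 3.0000 ≠ 2.8868 ✗
  (6.5, 7.5, 195°): beam 1 = 1.5529 ≠ 2.8868 ✗
  …
  (6.5, 3.5, 330°): r_1=2.8868, r_2=2.8868, r_3=1.0000 — all match ✓
No second candidate reproduces the full scan.

(x, y, θ) = (6.5, 3.5, 330°)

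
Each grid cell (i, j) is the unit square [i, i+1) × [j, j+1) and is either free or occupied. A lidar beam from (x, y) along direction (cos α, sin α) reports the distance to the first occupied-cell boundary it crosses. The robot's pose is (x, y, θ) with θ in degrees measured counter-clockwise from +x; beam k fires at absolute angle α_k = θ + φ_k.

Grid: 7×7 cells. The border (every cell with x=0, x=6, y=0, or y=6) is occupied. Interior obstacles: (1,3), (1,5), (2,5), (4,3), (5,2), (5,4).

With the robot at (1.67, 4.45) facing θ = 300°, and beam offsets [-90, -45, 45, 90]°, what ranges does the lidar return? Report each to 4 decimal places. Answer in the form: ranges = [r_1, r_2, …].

ranges = [0.7736, 0.4659, 2.4122, 1.1000]

beam 1: φ=-90°, α=210°
  direction (-0.8660, -0.5000); cell (1,4); t to first gridline: x 0.7736, y 0.9000 (then +1.1547 / +2.0000)
    (0,4) via x @ 0.7736  # hit
  → r_1 = 0.7736
beam 2: φ=-45°, α=255°
  direction (-0.2588, -0.9659); cell (1,4); t to first gridline: x 2.5887, y 0.4659 (then +3.8637 / +1.0353)
    (1,3) via y @ 0.4659  # hit
  → r_2 = 0.4659
beam 3: φ=45°, α=345°
  direction (0.9659, -0.2588); cell (1,4); t to first gridline: x 0.3416, y 1.7387 (then +1.0353 / +3.8637)
    (2,4) via x @ 0.3416
    (3,4) via x @ 1.3769
    (3,3) via y @ 1.7387
    (4,3) via x @ 2.4122  # hit
  → r_3 = 2.4122
beam 4: φ=90°, α=30°
  direction (0.8660, 0.5000); cell (1,4); t to first gridline: x 0.3811, y 1.1000 (then +1.1547 / +2.0000)
    (2,4) via x @ 0.3811
    (2,5) via y @ 1.1000  # hit
  → r_4 = 1.1000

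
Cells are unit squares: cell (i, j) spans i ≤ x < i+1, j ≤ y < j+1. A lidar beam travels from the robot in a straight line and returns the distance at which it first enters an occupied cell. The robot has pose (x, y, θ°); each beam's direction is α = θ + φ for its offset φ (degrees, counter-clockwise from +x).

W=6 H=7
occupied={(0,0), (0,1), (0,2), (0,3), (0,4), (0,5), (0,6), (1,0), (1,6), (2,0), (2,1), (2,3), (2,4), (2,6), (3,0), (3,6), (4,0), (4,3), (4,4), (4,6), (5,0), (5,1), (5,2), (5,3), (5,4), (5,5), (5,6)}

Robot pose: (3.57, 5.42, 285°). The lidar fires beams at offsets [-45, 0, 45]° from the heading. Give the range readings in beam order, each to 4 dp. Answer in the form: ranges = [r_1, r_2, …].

ranges = [1.1400, 1.6614, 0.8400]

beam 1: φ=-45°, α=240°
  cosα=-0.5000 sinα=-0.8660 | (3,5) | tMaxX 1.1400 tMaxY 0.4850 | tΔX 2.0000 tΔY 1.1547
    t=0.4850 [y] (3,4)
    t=1.1400 [x] (2,4) — stop
  → r_1 = 1.1400
beam 2: φ=0°, α=285°
  cosα=0.2588 sinα=-0.9659 | (3,5) | tMaxX 1.6614 tMaxY 0.4348 | tΔX 3.8637 tΔY 1.0353
    t=0.4348 [y] (3,4)
    t=1.4701 [y] (3,3)
    t=1.6614 [x] (4,3) — stop
  → r_2 = 1.6614
beam 3: φ=45°, α=330°
  cosα=0.8660 sinα=-0.5000 | (3,5) | tMaxX 0.4965 tMaxY 0.8400 | tΔX 1.1547 tΔY 2.0000
    t=0.4965 [x] (4,5)
    t=0.8400 [y] (4,4) — stop
  → r_3 = 0.8400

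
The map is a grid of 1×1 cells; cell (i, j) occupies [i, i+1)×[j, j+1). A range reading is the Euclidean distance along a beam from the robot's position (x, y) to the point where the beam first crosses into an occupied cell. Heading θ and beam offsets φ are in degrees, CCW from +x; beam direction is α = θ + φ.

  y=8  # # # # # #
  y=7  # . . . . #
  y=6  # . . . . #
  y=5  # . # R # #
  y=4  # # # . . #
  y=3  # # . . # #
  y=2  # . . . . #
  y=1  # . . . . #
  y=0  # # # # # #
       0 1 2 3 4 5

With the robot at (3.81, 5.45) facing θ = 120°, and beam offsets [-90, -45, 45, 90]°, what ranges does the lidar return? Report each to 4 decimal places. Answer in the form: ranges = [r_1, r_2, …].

beam 1: φ=-90°, α=30°
  cosα=0.8660 sinα=0.5000 | (3,5) | tMaxX 0.2194 tMaxY 1.1000 | tΔX 1.1547 tΔY 2.0000
    t=0.2194 [x] (4,5) — stop
  → r_1 = 0.2194
beam 2: φ=-45°, α=75°
  cosα=0.2588 sinα=0.9659 | (3,5) | tMaxX 0.7341 tMaxY 0.5694 | tΔX 3.8637 tΔY 1.0353
    t=0.5694 [y] (3,6)
    t=0.7341 [x] (4,6)
    t=1.6047 [y] (4,7)
    t=2.6400 [y] (4,8) — stop
  → r_2 = 2.6400
beam 3: φ=45°, α=165°
  cosα=-0.9659 sinα=0.2588 | (3,5) | tMaxX 0.8386 tMaxY 2.1250 | tΔX 1.0353 tΔY 3.8637
    t=0.8386 [x] (2,5) — stop
  → r_3 = 0.8386
beam 4: φ=90°, α=210°
  cosα=-0.8660 sinα=-0.5000 | (3,5) | tMaxX 0.9353 tMaxY 0.9000 | tΔX 1.1547 tΔY 2.0000
    t=0.9000 [y] (3,4)
    t=0.9353 [x] (2,4) — stop
  → r_4 = 0.9353

ranges = [0.2194, 2.6400, 0.8386, 0.9353]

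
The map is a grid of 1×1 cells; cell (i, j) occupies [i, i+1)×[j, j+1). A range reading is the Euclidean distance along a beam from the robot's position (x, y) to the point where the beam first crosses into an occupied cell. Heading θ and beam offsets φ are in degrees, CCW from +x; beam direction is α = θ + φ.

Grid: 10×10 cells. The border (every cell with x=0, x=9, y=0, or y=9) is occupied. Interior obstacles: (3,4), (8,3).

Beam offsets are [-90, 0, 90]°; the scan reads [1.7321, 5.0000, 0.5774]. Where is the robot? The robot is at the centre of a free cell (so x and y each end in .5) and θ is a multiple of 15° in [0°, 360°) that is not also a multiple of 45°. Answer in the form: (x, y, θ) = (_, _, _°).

Candidates: 62 free-cell centres × 16 headings = 992 poses. Raycast each; keep the one whose scan matches to 4 dp.
  (1.5, 5.5, 240°): beam 1 = 0.5774 ≠ 1.7321 ✗
  (6.5, 2.5, 195°): beam 1 = 6.7293 ≠ 1.7321 ✗
  (5.5, 1.5, 210°): beam 1 = 3.0000 ≠ 1.7321 ✗
  (4.5, 3.5, 285°): beam 1 = 3.6235 ≠ 1.7321 ✗
  (1.5, 2.5, 15°): beam 1 = 1.5529 ≠ 1.7321 ✗
  …
  (7.5, 1.5, 150°): r_1=1.7321, r_2=5.0000, r_3=0.5774 — all match ✓
Only this pose fits every beam.

(x, y, θ) = (7.5, 1.5, 150°)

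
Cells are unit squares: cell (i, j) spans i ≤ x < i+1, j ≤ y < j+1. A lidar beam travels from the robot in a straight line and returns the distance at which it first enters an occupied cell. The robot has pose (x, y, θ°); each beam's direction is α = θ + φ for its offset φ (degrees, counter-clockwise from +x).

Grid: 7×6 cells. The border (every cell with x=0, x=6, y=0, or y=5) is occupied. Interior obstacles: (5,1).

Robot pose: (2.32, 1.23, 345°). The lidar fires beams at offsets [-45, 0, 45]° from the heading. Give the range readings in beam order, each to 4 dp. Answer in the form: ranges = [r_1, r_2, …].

ranges = [0.2656, 0.8887, 4.2493]

beam 1: φ=-45°, α=300°
  dir = (cos 300°, sin 300°) = (0.5000, -0.8660); from cell (2,1)
  next x-line at t=1.3600, next y-line at t=0.2656; Δt_x=2.0000, Δt_y=1.1547
    y: enter (2,0) at t=0.2656 ← occupied
  → r_1 = 0.2656
beam 2: φ=0°, α=345°
  dir = (cos 345°, sin 345°) = (0.9659, -0.2588); from cell (2,1)
  next x-line at t=0.7040, next y-line at t=0.8887; Δt_x=1.0353, Δt_y=3.8637
    x: enter (3,1) at t=0.7040
    y: enter (3,0) at t=0.8887 ← occupied
  → r_2 = 0.8887
beam 3: φ=45°, α=30°
  dir = (cos 30°, sin 30°) = (0.8660, 0.5000); from cell (2,1)
  next x-line at t=0.7852, next y-line at t=1.5400; Δt_x=1.1547, Δt_y=2.0000
    x: enter (3,1) at t=0.7852
    y: enter (3,2) at t=1.5400
    x: enter (4,2) at t=1.9399
    x: enter (5,2) at t=3.0946
    y: enter (5,3) at t=3.5400
    x: enter (6,3) at t=4.2493 ← occupied
  → r_3 = 4.2493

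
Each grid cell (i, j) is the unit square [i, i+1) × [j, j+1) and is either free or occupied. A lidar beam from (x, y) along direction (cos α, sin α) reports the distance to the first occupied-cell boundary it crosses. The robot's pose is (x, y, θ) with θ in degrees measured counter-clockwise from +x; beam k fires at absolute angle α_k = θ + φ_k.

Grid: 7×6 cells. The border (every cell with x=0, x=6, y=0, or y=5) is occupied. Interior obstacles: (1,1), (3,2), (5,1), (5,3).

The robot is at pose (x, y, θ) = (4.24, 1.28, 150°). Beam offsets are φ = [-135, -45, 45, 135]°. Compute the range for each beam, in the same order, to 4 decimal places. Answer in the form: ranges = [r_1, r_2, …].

beam 1: φ=-135°, α=15°
  cosα=0.9659 sinα=0.2588 | (4,1) | tMaxX 0.7868 tMaxY 2.7819 | tΔX 1.0353 tΔY 3.8637
    t=0.7868 [x] (5,1) — stop
  → r_1 = 0.7868
beam 2: φ=-45°, α=105°
  cosα=-0.2588 sinα=0.9659 | (4,1) | tMaxX 0.9273 tMaxY 0.7454 | tΔX 3.8637 tΔY 1.0353
    t=0.7454 [y] (4,2)
    t=0.9273 [x] (3,2) — stop
  → r_2 = 0.9273
beam 3: φ=45°, α=195°
  cosα=-0.9659 sinα=-0.2588 | (4,1) | tMaxX 0.2485 tMaxY 1.0818 | tΔX 1.0353 tΔY 3.8637
    t=0.2485 [x] (3,1)
    t=1.0818 [y] (3,0) — stop
  → r_3 = 1.0818
beam 4: φ=135°, α=285°
  cosα=0.2588 sinα=-0.9659 | (4,1) | tMaxX 2.9364 tMaxY 0.2899 | tΔX 3.8637 tΔY 1.0353
    t=0.2899 [y] (4,0) — stop
  → r_4 = 0.2899

ranges = [0.7868, 0.9273, 1.0818, 0.2899]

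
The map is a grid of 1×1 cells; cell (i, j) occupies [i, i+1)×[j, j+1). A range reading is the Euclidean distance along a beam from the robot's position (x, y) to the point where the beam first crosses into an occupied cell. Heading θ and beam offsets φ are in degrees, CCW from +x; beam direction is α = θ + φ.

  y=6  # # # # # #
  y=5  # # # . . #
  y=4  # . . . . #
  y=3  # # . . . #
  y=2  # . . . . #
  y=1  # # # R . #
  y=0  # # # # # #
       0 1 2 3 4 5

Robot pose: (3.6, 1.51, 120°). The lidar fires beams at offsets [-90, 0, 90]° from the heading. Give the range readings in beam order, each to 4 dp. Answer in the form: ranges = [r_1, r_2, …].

beam 1: φ=-90°, α=30°
  d=(0.8660,0.5000)  start (3,1)  tX=0.4619 tY=0.9800  stride 1/|dx|=1.1547 1/|dy|=2.0000
    cross x-line → (4,1), t=0.4619
    cross y-line → (4,2), t=0.9800
    cross x-line → (5,2), t=1.6166 (wall)
  → r_1 = 1.6166
beam 2: φ=0°, α=120°
  d=(-0.5000,0.8660)  start (3,1)  tX=1.2000 tY=0.5658  stride 1/|dx|=2.0000 1/|dy|=1.1547
    cross y-line → (3,2), t=0.5658
    cross x-line → (2,2), t=1.2000
    cross y-line → (2,3), t=1.7205
    cross y-line → (2,4), t=2.8752
    cross x-line → (1,4), t=3.2000
    cross y-line → (1,5), t=4.0299 (wall)
  → r_2 = 4.0299
beam 3: φ=90°, α=210°
  d=(-0.8660,-0.5000)  start (3,1)  tX=0.6928 tY=1.0200  stride 1/|dx|=1.1547 1/|dy|=2.0000
    cross x-line → (2,1), t=0.6928 (wall)
  → r_3 = 0.6928

ranges = [1.6166, 4.0299, 0.6928]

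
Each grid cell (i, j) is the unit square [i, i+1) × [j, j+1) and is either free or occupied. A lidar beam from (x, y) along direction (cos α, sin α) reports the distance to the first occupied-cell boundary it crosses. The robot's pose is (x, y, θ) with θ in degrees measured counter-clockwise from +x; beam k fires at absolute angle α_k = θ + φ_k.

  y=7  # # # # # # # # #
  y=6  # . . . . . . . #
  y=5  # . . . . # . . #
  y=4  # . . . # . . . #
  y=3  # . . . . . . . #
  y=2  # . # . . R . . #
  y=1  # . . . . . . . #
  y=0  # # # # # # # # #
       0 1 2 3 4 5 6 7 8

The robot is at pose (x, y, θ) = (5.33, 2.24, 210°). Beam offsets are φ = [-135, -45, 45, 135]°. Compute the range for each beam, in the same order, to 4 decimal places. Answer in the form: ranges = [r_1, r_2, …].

ranges = [4.9279, 2.4122, 1.2837, 2.7642]

beam 1: φ=-135°, α=75°
  cosα=0.2588 sinα=0.9659 | (5,2) | tMaxX 2.5887 tMaxY 0.7868 | tΔX 3.8637 tΔY 1.0353
    t=0.7868 [y] (5,3)
    t=1.8221 [y] (5,4)
    t=2.5887 [x] (6,4)
    t=2.8574 [y] (6,5)
    t=3.8926 [y] (6,6)
    t=4.9279 [y] (6,7) — stop
  → r_1 = 4.9279
beam 2: φ=-45°, α=165°
  cosα=-0.9659 sinα=0.2588 | (5,2) | tMaxX 0.3416 tMaxY 2.9364 | tΔX 1.0353 tΔY 3.8637
    t=0.3416 [x] (4,2)
    t=1.3769 [x] (3,2)
    t=2.4122 [x] (2,2) — stop
  → r_2 = 2.4122
beam 3: φ=45°, α=255°
  cosα=-0.2588 sinα=-0.9659 | (5,2) | tMaxX 1.2750 tMaxY 0.2485 | tΔX 3.8637 tΔY 1.0353
    t=0.2485 [y] (5,1)
    t=1.2750 [x] (4,1)
    t=1.2837 [y] (4,0) — stop
  → r_3 = 1.2837
beam 4: φ=135°, α=345°
  cosα=0.9659 sinα=-0.2588 | (5,2) | tMaxX 0.6936 tMaxY 0.9273 | tΔX 1.0353 tΔY 3.8637
    t=0.6936 [x] (6,2)
    t=0.9273 [y] (6,1)
    t=1.7289 [x] (7,1)
    t=2.7642 [x] (8,1) — stop
  → r_4 = 2.7642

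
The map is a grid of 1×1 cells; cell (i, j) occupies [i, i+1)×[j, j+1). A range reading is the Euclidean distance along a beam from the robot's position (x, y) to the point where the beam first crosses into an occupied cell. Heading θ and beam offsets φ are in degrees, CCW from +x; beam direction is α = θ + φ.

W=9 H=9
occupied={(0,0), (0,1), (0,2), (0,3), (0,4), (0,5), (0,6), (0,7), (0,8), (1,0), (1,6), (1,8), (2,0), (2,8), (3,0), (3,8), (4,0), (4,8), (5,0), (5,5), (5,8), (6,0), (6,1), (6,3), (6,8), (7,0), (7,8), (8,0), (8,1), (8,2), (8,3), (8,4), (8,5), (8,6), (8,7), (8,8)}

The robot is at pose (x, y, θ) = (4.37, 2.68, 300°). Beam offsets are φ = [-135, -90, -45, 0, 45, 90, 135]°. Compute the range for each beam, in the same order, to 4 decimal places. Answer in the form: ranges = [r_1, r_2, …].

beam 1: φ=-135°, α=165°
  d=(-0.9659,0.2588)  start (4,2)  tX=0.3831 tY=1.2364  stride 1/|dx|=1.0353 1/|dy|=3.8637
    cross x-line → (3,2), t=0.3831
    cross y-line → (3,3), t=1.2364
    cross x-line → (2,3), t=1.4183
    cross x-line → (1,3), t=2.4536
    cross x-line → (0,3), t=3.4889 (wall)
  → r_1 = 3.4889
beam 2: φ=-90°, α=210°
  d=(-0.8660,-0.5000)  start (4,2)  tX=0.4272 tY=1.3600  stride 1/|dx|=1.1547 1/|dy|=2.0000
    cross x-line → (3,2), t=0.4272
    cross y-line → (3,1), t=1.3600
    cross x-line → (2,1), t=1.5819
    cross x-line → (1,1), t=2.7366
    cross y-line → (1,0), t=3.3600 (wall)
  → r_2 = 3.3600
beam 3: φ=-45°, α=255°
  d=(-0.2588,-0.9659)  start (4,2)  tX=1.4296 tY=0.7040  stride 1/|dx|=3.8637 1/|dy|=1.0353
    cross y-line → (4,1), t=0.7040
    cross x-line → (3,1), t=1.4296
    cross y-line → (3,0), t=1.7393 (wall)
  → r_3 = 1.7393
beam 4: φ=0°, α=300°
  d=(0.5000,-0.8660)  start (4,2)  tX=1.2600 tY=0.7852  stride 1/|dx|=2.0000 1/|dy|=1.1547
    cross y-line → (4,1), t=0.7852
    cross x-line → (5,1), t=1.2600
    cross y-line → (5,0), t=1.9399 (wall)
  → r_4 = 1.9399
beam 5: φ=45°, α=345°
  d=(0.9659,-0.2588)  start (4,2)  tX=0.6522 tY=2.6273  stride 1/|dx|=1.0353 1/|dy|=3.8637
    cross x-line → (5,2), t=0.6522
    cross x-line → (6,2), t=1.6875
    cross y-line → (6,1), t=2.6273 (wall)
  → r_5 = 2.6273
beam 6: φ=90°, α=30°
  d=(0.8660,0.5000)  start (4,2)  tX=0.7275 tY=0.6400  stride 1/|dx|=1.1547 1/|dy|=2.0000
    cross y-line → (4,3), t=0.6400
    cross x-line → (5,3), t=0.7275
    cross x-line → (6,3), t=1.8822 (wall)
  → r_6 = 1.8822
beam 7: φ=135°, α=75°
  d=(0.2588,0.9659)  start (4,2)  tX=2.4341 tY=0.3313  stride 1/|dx|=3.8637 1/|dy|=1.0353
    cross y-line → (4,3), t=0.3313
    cross y-line → (4,4), t=1.3666
    cross y-line → (4,5), t=2.4018
    cross x-line → (5,5), t=2.4341 (wall)
  → r_7 = 2.4341

ranges = [3.4889, 3.3600, 1.7393, 1.9399, 2.6273, 1.8822, 2.4341]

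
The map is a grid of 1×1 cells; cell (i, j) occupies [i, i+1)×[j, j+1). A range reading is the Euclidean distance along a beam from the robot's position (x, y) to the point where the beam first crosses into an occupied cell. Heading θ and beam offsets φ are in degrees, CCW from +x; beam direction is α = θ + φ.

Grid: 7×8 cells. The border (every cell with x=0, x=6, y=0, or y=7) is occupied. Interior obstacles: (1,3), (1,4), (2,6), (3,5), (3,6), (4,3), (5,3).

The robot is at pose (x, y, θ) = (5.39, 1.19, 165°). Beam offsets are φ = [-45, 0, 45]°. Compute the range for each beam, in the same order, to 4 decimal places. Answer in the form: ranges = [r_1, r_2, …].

ranges = [2.0900, 4.5449, 0.3800]

beam 1: φ=-45°, α=120°
  dir = (cos 120°, sin 120°) = (-0.5000, 0.8660); from cell (5,1)
  next x-line at t=0.7800, next y-line at t=0.9353; Δt_x=2.0000, Δt_y=1.1547
    x: enter (4,1) at t=0.7800
    y: enter (4,2) at t=0.9353
    y: enter (4,3) at t=2.0900 ← occupied
  → r_1 = 2.0900
beam 2: φ=0°, α=165°
  dir = (cos 165°, sin 165°) = (-0.9659, 0.2588); from cell (5,1)
  next x-line at t=0.4038, next y-line at t=3.1296; Δt_x=1.0353, Δt_y=3.8637
    x: enter (4,1) at t=0.4038
    x: enter (3,1) at t=1.4390
    x: enter (2,1) at t=2.4743
    y: enter (2,2) at t=3.1296
    x: enter (1,2) at t=3.5096
    x: enter (0,2) at t=4.5449 ← occupied
  → r_2 = 4.5449
beam 3: φ=45°, α=210°
  dir = (cos 210°, sin 210°) = (-0.8660, -0.5000); from cell (5,1)
  next x-line at t=0.4503, next y-line at t=0.3800; Δt_x=1.1547, Δt_y=2.0000
    y: enter (5,0) at t=0.3800 ← occupied
  → r_3 = 0.3800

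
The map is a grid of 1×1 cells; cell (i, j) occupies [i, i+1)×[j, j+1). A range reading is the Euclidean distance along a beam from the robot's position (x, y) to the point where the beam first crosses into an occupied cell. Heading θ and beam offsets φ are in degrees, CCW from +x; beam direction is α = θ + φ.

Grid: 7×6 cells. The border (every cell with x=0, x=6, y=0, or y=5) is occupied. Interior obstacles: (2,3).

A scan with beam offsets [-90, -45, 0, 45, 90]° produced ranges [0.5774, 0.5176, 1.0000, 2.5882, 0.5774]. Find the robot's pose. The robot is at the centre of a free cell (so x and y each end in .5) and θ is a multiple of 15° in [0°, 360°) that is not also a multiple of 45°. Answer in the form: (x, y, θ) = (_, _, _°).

(x, y, θ) = (1.5, 3.5, 240°)

Candidates: 19 free-cell centres × 16 headings = 304 poses. Raycast each; keep the one whose scan matches to 4 dp.
  (1.5, 3.5, 285°): beam 1 = 0.5176 ≠ 0.5774 ✗
  (4.5, 3.5, 210°): beam 1 = 1.7321 ≠ 0.5774 ✗
  (1.5, 4.5, 120°): beam 1 = 1.0000 ≠ 0.5774 ✗
  (5.5, 4.5, 15°): beam 1 = 1.9319 ≠ 0.5774 ✗
  (3.5, 1.5, 15°): beam 1 = 0.5176 ≠ 0.5774 ✗
  …
  (1.5, 3.5, 240°): r_1=0.5774, r_2=0.5176, r_3=1.0000, r_4=2.5882, r_5=0.5774 — all match ✓
Only this pose fits every beam.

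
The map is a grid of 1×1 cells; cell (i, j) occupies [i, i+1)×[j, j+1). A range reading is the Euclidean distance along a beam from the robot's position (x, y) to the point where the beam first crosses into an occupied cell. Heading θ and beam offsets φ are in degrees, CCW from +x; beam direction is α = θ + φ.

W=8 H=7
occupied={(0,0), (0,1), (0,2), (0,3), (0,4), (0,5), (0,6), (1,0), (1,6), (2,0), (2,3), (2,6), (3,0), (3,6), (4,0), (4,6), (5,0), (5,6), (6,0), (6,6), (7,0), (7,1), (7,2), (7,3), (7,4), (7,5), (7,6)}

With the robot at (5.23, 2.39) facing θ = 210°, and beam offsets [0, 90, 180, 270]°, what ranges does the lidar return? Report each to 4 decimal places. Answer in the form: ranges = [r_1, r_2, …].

beam 1: φ=0°, α=210°
  cosα=-0.8660 sinα=-0.5000 | (5,2) | tMaxX 0.2656 tMaxY 0.7800 | tΔX 1.1547 tΔY 2.0000
    t=0.2656 [x] (4,2)
    t=0.7800 [y] (4,1)
    t=1.4203 [x] (3,1)
    t=2.5750 [x] (2,1)
    t=2.7800 [y] (2,0) — stop
  → r_1 = 2.7800
beam 2: φ=90°, α=300°
  cosα=0.5000 sinα=-0.8660 | (5,2) | tMaxX 1.5400 tMaxY 0.4503 | tΔX 2.0000 tΔY 1.1547
    t=0.4503 [y] (5,1)
    t=1.5400 [x] (6,1)
    t=1.6050 [y] (6,0) — stop
  → r_2 = 1.6050
beam 3: φ=180°, α=30°
  cosα=0.8660 sinα=0.5000 | (5,2) | tMaxX 0.8891 tMaxY 1.2200 | tΔX 1.1547 tΔY 2.0000
    t=0.8891 [x] (6,2)
    t=1.2200 [y] (6,3)
    t=2.0438 [x] (7,3) — stop
  → r_3 = 2.0438
beam 4: φ=270°, α=120°
  cosα=-0.5000 sinα=0.8660 | (5,2) | tMaxX 0.4600 tMaxY 0.7044 | tΔX 2.0000 tΔY 1.1547
    t=0.4600 [x] (4,2)
    t=0.7044 [y] (4,3)
    t=1.8591 [y] (4,4)
    t=2.4600 [x] (3,4)
    t=3.0138 [y] (3,5)
    t=4.1685 [y] (3,6) — stop
  → r_4 = 4.1685

ranges = [2.7800, 1.6050, 2.0438, 4.1685]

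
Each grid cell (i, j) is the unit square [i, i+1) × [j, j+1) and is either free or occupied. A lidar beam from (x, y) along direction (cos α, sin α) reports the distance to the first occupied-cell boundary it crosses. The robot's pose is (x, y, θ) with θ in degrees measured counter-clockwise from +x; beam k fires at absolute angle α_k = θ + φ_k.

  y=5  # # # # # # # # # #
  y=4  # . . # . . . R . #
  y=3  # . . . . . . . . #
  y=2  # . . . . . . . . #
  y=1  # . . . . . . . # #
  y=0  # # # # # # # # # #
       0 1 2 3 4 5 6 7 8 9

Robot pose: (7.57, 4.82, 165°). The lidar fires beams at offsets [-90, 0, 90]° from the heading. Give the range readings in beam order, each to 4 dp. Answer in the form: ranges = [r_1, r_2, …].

ranges = [0.1863, 0.6955, 3.9548]

beam 1: φ=-90°, α=75°
  direction (0.2588, 0.9659); cell (7,4); t to first gridline: x 1.6614, y 0.1863 (then +3.8637 / +1.0353)
    (7,5) via y @ 0.1863  # hit
  → r_1 = 0.1863
beam 2: φ=0°, α=165°
  direction (-0.9659, 0.2588); cell (7,4); t to first gridline: x 0.5901, y 0.6955 (then +1.0353 / +3.8637)
    (6,4) via x @ 0.5901
    (6,5) via y @ 0.6955  # hit
  → r_2 = 0.6955
beam 3: φ=90°, α=255°
  direction (-0.2588, -0.9659); cell (7,4); t to first gridline: x 2.2023, y 0.8489 (then +3.8637 / +1.0353)
    (7,3) via y @ 0.8489
    (7,2) via y @ 1.8842
    (6,2) via x @ 2.2023
    (6,1) via y @ 2.9195
    (6,0) via y @ 3.9548  # hit
  → r_3 = 3.9548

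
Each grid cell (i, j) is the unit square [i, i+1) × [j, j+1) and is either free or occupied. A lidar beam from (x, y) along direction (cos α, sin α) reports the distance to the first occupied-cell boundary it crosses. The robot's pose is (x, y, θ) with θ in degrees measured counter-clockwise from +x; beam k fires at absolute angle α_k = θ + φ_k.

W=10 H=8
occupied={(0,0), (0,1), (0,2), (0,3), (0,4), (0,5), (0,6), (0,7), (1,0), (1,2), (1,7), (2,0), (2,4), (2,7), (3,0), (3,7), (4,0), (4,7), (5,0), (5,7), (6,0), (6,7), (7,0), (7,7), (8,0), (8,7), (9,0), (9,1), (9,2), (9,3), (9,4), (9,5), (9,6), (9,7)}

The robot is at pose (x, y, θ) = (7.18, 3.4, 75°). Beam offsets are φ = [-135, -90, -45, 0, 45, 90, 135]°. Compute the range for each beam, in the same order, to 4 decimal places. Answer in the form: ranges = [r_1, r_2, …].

beam 1: φ=-135°, α=300°
  d=(0.5000,-0.8660)  start (7,3)  tX=1.6400 tY=0.4619  stride 1/|dx|=2.0000 1/|dy|=1.1547
    cross y-line → (7,2), t=0.4619
    cross y-line → (7,1), t=1.6166
    cross x-line → (8,1), t=1.6400
    cross y-line → (8,0), t=2.7713 (wall)
  → r_1 = 2.7713
beam 2: φ=-90°, α=345°
  d=(0.9659,-0.2588)  start (7,3)  tX=0.8489 tY=1.5455  stride 1/|dx|=1.0353 1/|dy|=3.8637
    cross x-line → (8,3), t=0.8489
    cross y-line → (8,2), t=1.5455
    cross x-line → (9,2), t=1.8842 (wall)
  → r_2 = 1.8842
beam 3: φ=-45°, α=30°
  d=(0.8660,0.5000)  start (7,3)  tX=0.9469 tY=1.2000  stride 1/|dx|=1.1547 1/|dy|=2.0000
    cross x-line → (8,3), t=0.9469
    cross y-line → (8,4), t=1.2000
    cross x-line → (9,4), t=2.1016 (wall)
  → r_3 = 2.1016
beam 4: φ=0°, α=75°
  d=(0.2588,0.9659)  start (7,3)  tX=3.1682 tY=0.6212  stride 1/|dx|=3.8637 1/|dy|=1.0353
    cross y-line → (7,4), t=0.6212
    cross y-line → (7,5), t=1.6564
    cross y-line → (7,6), t=2.6917
    cross x-line → (8,6), t=3.1682
    cross y-line → (8,7), t=3.7270 (wall)
  → r_4 = 3.7270
beam 5: φ=45°, α=120°
  d=(-0.5000,0.8660)  start (7,3)  tX=0.3600 tY=0.6928  stride 1/|dx|=2.0000 1/|dy|=1.1547
    cross x-line → (6,3), t=0.3600
    cross y-line → (6,4), t=0.6928
    cross y-line → (6,5), t=1.8475
    cross x-line → (5,5), t=2.3600
    cross y-line → (5,6), t=3.0022
    cross y-line → (5,7), t=4.1569 (wall)
  → r_5 = 4.1569
beam 6: φ=90°, α=165°
  d=(-0.9659,0.2588)  start (7,3)  tX=0.1863 tY=2.3182  stride 1/|dx|=1.0353 1/|dy|=3.8637
    cross x-line → (6,3), t=0.1863
    cross x-line → (5,3), t=1.2216
    cross x-line → (4,3), t=2.2569
    cross y-line → (4,4), t=2.3182
    cross x-line → (3,4), t=3.2922
    cross x-line → (2,4), t=4.3275 (wall)
  → r_6 = 4.3275
beam 7: φ=135°, α=210°
  d=(-0.8660,-0.5000)  start (7,3)  tX=0.2078 tY=0.8000  stride 1/|dx|=1.1547 1/|dy|=2.0000
    cross x-line → (6,3), t=0.2078
    cross y-line → (6,2), t=0.8000
    cross x-line → (5,2), t=1.3625
    cross x-line → (4,2), t=2.5172
    cross y-line → (4,1), t=2.8000
    cross x-line → (3,1), t=3.6719
    cross y-line → (3,0), t=4.8000 (wall)
  → r_7 = 4.8000

ranges = [2.7713, 1.8842, 2.1016, 3.7270, 4.1569, 4.3275, 4.8000]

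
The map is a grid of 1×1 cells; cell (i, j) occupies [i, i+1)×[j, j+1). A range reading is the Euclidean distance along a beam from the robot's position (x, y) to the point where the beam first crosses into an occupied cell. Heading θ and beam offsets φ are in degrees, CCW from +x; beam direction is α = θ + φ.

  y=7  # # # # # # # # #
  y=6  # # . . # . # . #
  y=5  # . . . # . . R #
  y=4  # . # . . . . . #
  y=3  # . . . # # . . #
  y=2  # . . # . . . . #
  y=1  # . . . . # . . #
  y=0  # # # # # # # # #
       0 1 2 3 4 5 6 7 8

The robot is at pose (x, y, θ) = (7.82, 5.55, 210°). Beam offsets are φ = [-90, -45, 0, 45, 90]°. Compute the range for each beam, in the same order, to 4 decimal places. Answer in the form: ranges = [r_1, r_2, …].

beam 1: φ=-90°, α=120°
  cosα=-0.5000 sinα=0.8660 | (7,5) | tMaxX 1.6400 tMaxY 0.5196 | tΔX 2.0000 tΔY 1.1547
    t=0.5196 [y] (7,6)
    t=1.6400 [x] (6,6) — stop
  → r_1 = 1.6400
beam 2: φ=-45°, α=165°
  cosα=-0.9659 sinα=0.2588 | (7,5) | tMaxX 0.8489 tMaxY 1.7387 | tΔX 1.0353 tΔY 3.8637
    t=0.8489 [x] (6,5)
    t=1.7387 [y] (6,6) — stop
  → r_2 = 1.7387
beam 3: φ=0°, α=210°
  cosα=-0.8660 sinα=-0.5000 | (7,5) | tMaxX 0.9469 tMaxY 1.1000 | tΔX 1.1547 tΔY 2.0000
    t=0.9469 [x] (6,5)
    t=1.1000 [y] (6,4)
    t=2.1016 [x] (5,4)
    t=3.1000 [y] (5,3) — stop
  → r_3 = 3.1000
beam 4: φ=45°, α=255°
  cosα=-0.2588 sinα=-0.9659 | (7,5) | tMaxX 3.1682 tMaxY 0.5694 | tΔX 3.8637 tΔY 1.0353
    t=0.5694 [y] (7,4)
    t=1.6047 [y] (7,3)
    t=2.6400 [y] (7,2)
    t=3.1682 [x] (6,2)
    t=3.6752 [y] (6,1)
    t=4.7105 [y] (6,0) — stop
  → r_4 = 4.7105
beam 5: φ=90°, α=300°
  cosα=0.5000 sinα=-0.8660 | (7,5) | tMaxX 0.3600 tMaxY 0.6351 | tΔX 2.0000 tΔY 1.1547
    t=0.3600 [x] (8,5) — stop
  → r_5 = 0.3600

ranges = [1.6400, 1.7387, 3.1000, 4.7105, 0.3600]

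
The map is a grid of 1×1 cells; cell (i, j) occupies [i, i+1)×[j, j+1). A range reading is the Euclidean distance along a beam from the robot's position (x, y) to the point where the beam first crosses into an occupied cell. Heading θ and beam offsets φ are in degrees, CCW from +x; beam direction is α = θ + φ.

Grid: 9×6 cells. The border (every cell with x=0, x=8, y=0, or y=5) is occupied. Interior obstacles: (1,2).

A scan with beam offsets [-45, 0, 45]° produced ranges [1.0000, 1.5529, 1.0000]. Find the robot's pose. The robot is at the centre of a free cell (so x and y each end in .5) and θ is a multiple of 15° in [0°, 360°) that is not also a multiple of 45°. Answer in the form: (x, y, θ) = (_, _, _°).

Enumerate (i+0.5, j+0.5, θ) over the 27 free cells and 16 admissible headings. For each, cast all 3 beams and compare to the given ranges.
  (5.5, 1.5, 30°): beam 1 = 1.9319 ≠ 1.0000 ✗
  (5.5, 3.5, 345°): beam 1 = 2.8868 ≠ 1.0000 ✗
  (5.5, 4.5, 75°): beam 2 = 0.5176 ≠ 1.5529 ✗
  (2.5, 2.5, 30°): beam 1 = 5.6940 ≠ 1.0000 ✗
  (1.5, 4.5, 75°): beam 2 = 0.5176 ≠ 1.5529 ✗
  …
  (2.5, 1.5, 165°): r_1=1.0000, r_2=1.5529, r_3=1.0000 — all match ✓
Only this pose fits every beam.

(x, y, θ) = (2.5, 1.5, 165°)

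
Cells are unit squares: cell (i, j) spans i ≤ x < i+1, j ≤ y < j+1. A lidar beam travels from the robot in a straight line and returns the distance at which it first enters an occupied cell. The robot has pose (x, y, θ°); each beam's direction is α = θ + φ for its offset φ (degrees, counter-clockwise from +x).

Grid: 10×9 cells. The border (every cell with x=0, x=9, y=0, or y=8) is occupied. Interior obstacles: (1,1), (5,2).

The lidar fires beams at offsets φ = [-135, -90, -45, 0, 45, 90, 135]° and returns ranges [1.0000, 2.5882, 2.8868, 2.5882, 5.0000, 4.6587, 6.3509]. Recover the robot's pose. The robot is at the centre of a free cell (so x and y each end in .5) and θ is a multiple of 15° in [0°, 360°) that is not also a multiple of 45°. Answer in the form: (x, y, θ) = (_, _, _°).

Enumerate (i+0.5, j+0.5, θ) over the 54 free cells and 16 admissible headings. For each, cast all 7 beams and compare to the given ranges.
  (7.5, 6.5, 30°): beam 1 = 5.6940 ≠ 1.0000 ✗
  (7.5, 3.5, 75°): beam 1 = 2.8868 ≠ 1.0000 ✗
  (4.5, 3.5, 240°): beam 1 = 4.6587 ≠ 1.0000 ✗
  …
  (6.5, 3.5, 15°): r_1=1.0000, r_2=2.5882, r_3=2.8868, r_4=2.5882, r_5=5.0000, r_6=4.6587, r_7=6.3509 — all match ✓
Only this pose fits every beam.

(x, y, θ) = (6.5, 3.5, 15°)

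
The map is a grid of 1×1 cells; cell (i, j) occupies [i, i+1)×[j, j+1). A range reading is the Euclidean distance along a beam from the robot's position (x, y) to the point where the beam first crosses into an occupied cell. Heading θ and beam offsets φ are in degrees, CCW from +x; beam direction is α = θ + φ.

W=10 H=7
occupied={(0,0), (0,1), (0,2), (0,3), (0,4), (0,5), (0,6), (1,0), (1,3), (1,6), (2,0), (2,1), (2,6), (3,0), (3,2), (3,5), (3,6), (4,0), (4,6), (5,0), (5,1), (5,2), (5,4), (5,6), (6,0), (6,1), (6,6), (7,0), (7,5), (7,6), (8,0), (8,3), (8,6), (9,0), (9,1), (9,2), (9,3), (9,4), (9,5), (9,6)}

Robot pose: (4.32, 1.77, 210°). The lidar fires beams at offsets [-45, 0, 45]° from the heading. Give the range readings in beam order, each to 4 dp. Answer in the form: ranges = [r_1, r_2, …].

ranges = [0.8887, 1.5242, 0.7972]

beam 1: φ=-45°, α=165°
  dir = (cos 165°, sin 165°) = (-0.9659, 0.2588); from cell (4,1)
  next x-line at t=0.3313, next y-line at t=0.8887; Δt_x=1.0353, Δt_y=3.8637
    x: enter (3,1) at t=0.3313
    y: enter (3,2) at t=0.8887 ← occupied
  → r_1 = 0.8887
beam 2: φ=0°, α=210°
  dir = (cos 210°, sin 210°) = (-0.8660, -0.5000); from cell (4,1)
  next x-line at t=0.3695, next y-line at t=1.5400; Δt_x=1.1547, Δt_y=2.0000
    x: enter (3,1) at t=0.3695
    x: enter (2,1) at t=1.5242 ← occupied
  → r_2 = 1.5242
beam 3: φ=45°, α=255°
  dir = (cos 255°, sin 255°) = (-0.2588, -0.9659); from cell (4,1)
  next x-line at t=1.2364, next y-line at t=0.7972; Δt_x=3.8637, Δt_y=1.0353
    y: enter (4,0) at t=0.7972 ← occupied
  → r_3 = 0.7972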